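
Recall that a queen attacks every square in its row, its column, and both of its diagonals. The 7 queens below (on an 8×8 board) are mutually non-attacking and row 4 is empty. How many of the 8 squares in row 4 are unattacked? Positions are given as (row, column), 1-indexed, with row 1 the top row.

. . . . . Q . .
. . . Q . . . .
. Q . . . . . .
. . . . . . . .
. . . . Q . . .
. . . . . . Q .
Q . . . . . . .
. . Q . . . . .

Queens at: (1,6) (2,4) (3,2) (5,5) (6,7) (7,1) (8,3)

1

(1,6) attacks row 4 at column 6 and diagonals 3.
(2,4) attacks row 4 at column 4 and diagonals 2, 6.
(3,2) attacks row 4 at column 2 and diagonals 1, 3.
(5,5) attacks row 4 at column 5 and diagonals 4, 6.
(6,7) attacks row 4 at column 7 and diagonals 5.
(7,1) attacks row 4 at column 1 and diagonals 4.
(8,3) attacks row 4 at column 3 and diagonals 7.
Attacked columns: {1, 2, 3, 4, 5, 6, 7}. Safe: {8}.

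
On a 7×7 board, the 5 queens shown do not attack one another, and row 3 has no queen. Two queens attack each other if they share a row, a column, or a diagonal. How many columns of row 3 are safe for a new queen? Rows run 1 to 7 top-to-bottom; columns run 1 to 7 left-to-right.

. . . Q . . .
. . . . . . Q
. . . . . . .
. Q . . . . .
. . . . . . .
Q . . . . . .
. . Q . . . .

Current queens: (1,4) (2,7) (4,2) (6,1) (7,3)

(1,4) attacks row 3 at column 4 and diagonals 2, 6.
(2,7) attacks row 3 at column 7 and diagonals 6.
(4,2) attacks row 3 at column 2 and diagonals 1, 3.
(6,1) attacks row 3 at column 1 and diagonals 4.
(7,3) attacks row 3 at column 3 and diagonals 7.
Attacked columns: {1, 2, 3, 4, 6, 7}. Safe: {5}.

1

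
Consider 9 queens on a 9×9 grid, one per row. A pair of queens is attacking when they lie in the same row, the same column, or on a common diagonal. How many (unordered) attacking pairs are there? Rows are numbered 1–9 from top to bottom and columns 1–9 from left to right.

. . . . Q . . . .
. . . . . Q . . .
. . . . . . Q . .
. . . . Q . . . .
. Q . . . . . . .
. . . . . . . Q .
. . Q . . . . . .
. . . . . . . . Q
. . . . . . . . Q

Same column: (1,5)–(4,5) (column 5); (8,9)–(9,9) (column 9).
Same diagonal: (1,5)–(2,6) (|1−2| = |5−6| = 1); (1,5)–(3,7) (|1−3| = |5−7| = 2); (2,6)–(3,7) (|2−3| = |6−7| = 1); (3,7)–(7,3) (|3−7| = |7−3| = 4); (4,5)–(8,9) (|4−8| = |5−9| = 4).
Total attacking pairs: 7.

7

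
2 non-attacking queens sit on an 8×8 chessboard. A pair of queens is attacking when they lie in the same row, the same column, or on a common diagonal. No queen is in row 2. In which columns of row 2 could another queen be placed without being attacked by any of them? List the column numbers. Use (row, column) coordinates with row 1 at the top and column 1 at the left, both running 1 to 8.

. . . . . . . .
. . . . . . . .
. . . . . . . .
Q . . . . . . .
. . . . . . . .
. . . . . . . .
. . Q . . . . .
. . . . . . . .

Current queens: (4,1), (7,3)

columns 2, 4, 5, 6, 7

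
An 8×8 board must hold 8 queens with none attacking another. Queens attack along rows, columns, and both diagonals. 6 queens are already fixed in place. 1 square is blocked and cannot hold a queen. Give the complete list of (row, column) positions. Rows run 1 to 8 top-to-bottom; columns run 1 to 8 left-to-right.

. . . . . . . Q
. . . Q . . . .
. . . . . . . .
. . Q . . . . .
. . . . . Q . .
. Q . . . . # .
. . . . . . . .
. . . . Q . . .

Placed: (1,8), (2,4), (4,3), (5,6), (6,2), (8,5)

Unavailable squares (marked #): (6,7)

(1,8) (2,4) (3,1) (4,3) (5,6) (6,2) (7,7) (8,5)

Row 3: attacked by (1,8)→{6,8}; (2,4)→{3,4,5}; (4,3)→{2,3,4}; (5,6)→{4,6,8}; (6,2)→{2,5}; (8,5)→{5}. Safe: 1, 7. Place at column 1.
Row 7: attacked by (1,8)→{2,8}; (2,4)→{4}; (3,1)→{1,5}; (4,3)→{3,6}; (5,6)→{4,6,8}; (6,2)→{1,2,3}; (8,5)→{4,5,6}. Safe: 7. Place at column 7.
Columns [8, 4, 1, 3, 6, 2, 7, 5], r−c [-7, -2, 2, 1, -1, 4, 0, 3], r+c [9, 6, 4, 7, 11, 8, 14, 13] are all distinct, so no two queens attack.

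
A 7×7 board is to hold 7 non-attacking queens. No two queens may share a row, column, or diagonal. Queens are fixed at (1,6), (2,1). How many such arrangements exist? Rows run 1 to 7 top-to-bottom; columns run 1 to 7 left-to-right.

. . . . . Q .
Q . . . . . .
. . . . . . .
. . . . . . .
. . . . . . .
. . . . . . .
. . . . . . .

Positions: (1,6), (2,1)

Branch on row 3: col 3 → 1; col 5 → 0; col 7 → 0.
Sum: 1 + 0 + 0 = 1.

1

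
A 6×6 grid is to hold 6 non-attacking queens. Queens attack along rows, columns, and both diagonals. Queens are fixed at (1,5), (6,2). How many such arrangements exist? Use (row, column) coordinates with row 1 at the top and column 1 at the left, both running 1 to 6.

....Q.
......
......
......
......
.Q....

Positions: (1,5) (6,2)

Branch on row 2: col 1 → 0; col 3 → 1.
Sum: 0 + 1 = 1.

1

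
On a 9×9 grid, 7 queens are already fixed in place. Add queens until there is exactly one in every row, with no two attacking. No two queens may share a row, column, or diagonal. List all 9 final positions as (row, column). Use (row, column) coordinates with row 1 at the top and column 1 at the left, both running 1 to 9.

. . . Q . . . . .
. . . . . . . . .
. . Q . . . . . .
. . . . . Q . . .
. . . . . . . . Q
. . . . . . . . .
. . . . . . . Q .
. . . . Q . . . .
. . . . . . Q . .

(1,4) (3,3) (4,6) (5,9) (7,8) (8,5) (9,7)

(1,4) (2,1) (3,3) (4,6) (5,9) (6,2) (7,8) (8,5) (9,7)

Row 2: attacked by (1,4)→{3,4,5}; (3,3)→{2,3,4}; (4,6)→{4,6,8}; (5,9)→{6,9}; (7,8)→{3,8}; (8,5)→{5}; (9,7)→{7}. Safe: 1. Place at column 1.
Row 6: attacked by (1,4)→{4,9}; (2,1)→{1,5}; (3,3)→{3,6}; (4,6)→{4,6,8}; (5,9)→{8,9}; (7,8)→{7,8,9}; (8,5)→{3,5,7}; (9,7)→{4,7}. Safe: 2. Place at column 2.
Columns [4, 1, 3, 6, 9, 2, 8, 5, 7], r−c [-3, 1, 0, -2, -4, 4, -1, 3, 2], r+c [5, 3, 6, 10, 14, 8, 15, 13, 16] are all distinct, so no two queens attack.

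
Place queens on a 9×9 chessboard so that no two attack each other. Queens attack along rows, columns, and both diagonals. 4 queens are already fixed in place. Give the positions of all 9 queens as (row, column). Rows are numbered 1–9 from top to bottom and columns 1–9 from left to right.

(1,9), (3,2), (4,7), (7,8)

(1,9) (2,4) (3,2) (4,7) (5,3) (6,6) (7,8) (8,1) (9,5)

Row 2: attacked by (1,9)→{8,9}; (3,2)→{1,2,3}; (4,7)→{5,7,9}; (7,8)→{3,8}. Safe: 4, 6. Place at column 4.
Row 5: attacked by (1,9)→{5,9}; (2,4)→{1,4,7}; (3,2)→{2,4}; (4,7)→{6,7,8}; (7,8)→{6,8}. Safe: 3. Place at column 3.
Row 6: attacked by (1,9)→{4,9}; (2,4)→{4,8}; (3,2)→{2,5}; (4,7)→{5,7,9}; (5,3)→{2,3,4}; (7,8)→{7,8,9}. Safe: 1, 6. Place at column 6.
Row 8: attacked by (1,9)→{2,9}; (2,4)→{4}; (3,2)→{2,7}; (4,7)→{3,7}; (5,3)→{3,6}; (6,6)→{4,6,8}; (7,8)→{7,8,9}. Safe: 1, 5. Place at column 1.
Row 9: attacked by (1,9)→{1,9}; (2,4)→{4}; (3,2)→{2,8}; (4,7)→{2,7}; (5,3)→{3,7}; (6,6)→{3,6,9}; (7,8)→{6,8}; (8,1)→{1,2}. Safe: 5. Place at column 5.
Columns [9, 4, 2, 7, 3, 6, 8, 1, 5], r−c [-8, -2, 1, -3, 2, 0, -1, 7, 4], r+c [10, 6, 5, 11, 8, 12, 15, 9, 14] are all distinct, so no two queens attack.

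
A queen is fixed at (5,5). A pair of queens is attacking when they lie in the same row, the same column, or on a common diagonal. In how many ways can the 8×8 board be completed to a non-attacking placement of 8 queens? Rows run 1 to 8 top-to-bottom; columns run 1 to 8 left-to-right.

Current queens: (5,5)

8

Branch on row 1: col 2 → 0; col 3 → 3; col 4 → 1; col 6 → 3; col 7 → 1; col 8 → 0.
Sum: 0 + 3 + 1 + 3 + 1 + 0 = 8.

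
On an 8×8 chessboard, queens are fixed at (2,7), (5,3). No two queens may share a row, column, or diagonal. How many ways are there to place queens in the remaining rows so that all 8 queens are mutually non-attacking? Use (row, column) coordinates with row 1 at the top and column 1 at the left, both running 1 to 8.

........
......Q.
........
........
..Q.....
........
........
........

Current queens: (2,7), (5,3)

Branch on row 1: col 1 → 0; col 2 → 0; col 4 → 0; col 5 → 3.
Sum: 0 + 0 + 0 + 3 = 3.

3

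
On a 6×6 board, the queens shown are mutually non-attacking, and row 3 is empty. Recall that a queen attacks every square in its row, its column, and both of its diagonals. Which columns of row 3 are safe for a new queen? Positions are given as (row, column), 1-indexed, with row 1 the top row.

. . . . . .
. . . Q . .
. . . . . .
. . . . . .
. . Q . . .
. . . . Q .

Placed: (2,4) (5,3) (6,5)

(2,4) attacks row 3 at column 4 and diagonals 3, 5.
(5,3) attacks row 3 at column 3 and diagonals 1, 5.
(6,5) attacks row 3 at column 5 and diagonals 2.
Attacked columns: {1, 2, 3, 4, 5}. Safe: {6}.

columns 6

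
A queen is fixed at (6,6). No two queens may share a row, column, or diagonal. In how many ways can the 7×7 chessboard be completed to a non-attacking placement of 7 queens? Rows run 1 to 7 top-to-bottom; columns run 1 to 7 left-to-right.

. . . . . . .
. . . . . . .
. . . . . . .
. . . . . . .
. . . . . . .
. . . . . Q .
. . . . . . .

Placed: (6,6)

4

Branch on row 1: col 2 → 1; col 3 → 1; col 4 → 0; col 5 → 1; col 7 → 1.
Sum: 1 + 1 + 0 + 1 + 1 = 4.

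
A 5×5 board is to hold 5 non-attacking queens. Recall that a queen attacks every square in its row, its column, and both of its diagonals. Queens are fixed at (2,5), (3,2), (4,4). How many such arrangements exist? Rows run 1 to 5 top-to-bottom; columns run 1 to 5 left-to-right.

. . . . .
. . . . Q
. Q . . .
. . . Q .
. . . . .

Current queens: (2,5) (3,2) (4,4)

Branch on row 1: col 3 → 1.
Sum: 1 = 1.

1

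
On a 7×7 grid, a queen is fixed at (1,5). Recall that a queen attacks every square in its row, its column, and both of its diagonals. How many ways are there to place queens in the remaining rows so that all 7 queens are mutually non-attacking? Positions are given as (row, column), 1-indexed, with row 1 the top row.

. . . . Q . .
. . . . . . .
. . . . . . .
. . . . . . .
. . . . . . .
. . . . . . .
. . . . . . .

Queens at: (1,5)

Branch on row 2: col 1 → 2; col 2 → 1; col 3 → 1; col 7 → 2.
Sum: 2 + 1 + 1 + 2 = 6.

6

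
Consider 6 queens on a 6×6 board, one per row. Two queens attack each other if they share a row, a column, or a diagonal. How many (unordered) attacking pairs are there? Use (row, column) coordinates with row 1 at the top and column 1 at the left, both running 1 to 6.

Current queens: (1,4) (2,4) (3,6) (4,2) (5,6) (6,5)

Same column: (1,4)–(2,4) (column 4); (3,6)–(5,6) (column 6).
Same diagonal: (1,4)–(3,6) (|1−3| = |4−6| = 2); (2,4)–(4,2) (|2−4| = |4−2| = 2); (5,6)–(6,5) (|5−6| = |6−5| = 1).
Total attacking pairs: 5.

5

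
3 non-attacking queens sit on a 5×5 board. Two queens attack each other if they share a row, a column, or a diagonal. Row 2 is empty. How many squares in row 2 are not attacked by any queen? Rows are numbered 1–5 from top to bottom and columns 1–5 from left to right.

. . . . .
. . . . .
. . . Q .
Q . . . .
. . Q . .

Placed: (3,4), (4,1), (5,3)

(3,4) attacks row 2 at column 4 and diagonals 3, 5.
(4,1) attacks row 2 at column 1 and diagonals 3.
(5,3) attacks row 2 at column 3.
Attacked columns: {1, 3, 4, 5}. Safe: {2}.

1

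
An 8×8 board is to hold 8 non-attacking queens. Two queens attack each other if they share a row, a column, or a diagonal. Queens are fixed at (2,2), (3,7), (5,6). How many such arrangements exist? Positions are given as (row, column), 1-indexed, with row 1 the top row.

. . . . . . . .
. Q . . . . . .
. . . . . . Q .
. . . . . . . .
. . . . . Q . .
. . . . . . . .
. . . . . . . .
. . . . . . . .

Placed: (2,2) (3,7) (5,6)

2

Branch on row 1: col 4 → 2; col 8 → 0.
Sum: 2 + 0 = 2.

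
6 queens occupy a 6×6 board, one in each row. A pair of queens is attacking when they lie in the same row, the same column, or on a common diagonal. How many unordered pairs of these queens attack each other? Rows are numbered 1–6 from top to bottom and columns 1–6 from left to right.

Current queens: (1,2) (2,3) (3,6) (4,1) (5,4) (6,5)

Same diagonal: (1,2)–(2,3) (|1−2| = |2−3| = 1); (2,3)–(4,1) (|2−4| = |3−1| = 2); (3,6)–(5,4) (|3−5| = |6−4| = 2); (5,4)–(6,5) (|5−6| = |4−5| = 1).
Total attacking pairs: 4.

4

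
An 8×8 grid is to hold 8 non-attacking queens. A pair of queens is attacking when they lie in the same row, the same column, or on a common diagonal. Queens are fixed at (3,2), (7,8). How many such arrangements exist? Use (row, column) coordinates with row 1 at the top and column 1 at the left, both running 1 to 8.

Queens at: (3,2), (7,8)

3

Branch on row 1: col 1 → 0; col 3 → 2; col 5 → 1; col 6 → 0; col 7 → 0.
Sum: 0 + 2 + 1 + 0 + 0 = 3.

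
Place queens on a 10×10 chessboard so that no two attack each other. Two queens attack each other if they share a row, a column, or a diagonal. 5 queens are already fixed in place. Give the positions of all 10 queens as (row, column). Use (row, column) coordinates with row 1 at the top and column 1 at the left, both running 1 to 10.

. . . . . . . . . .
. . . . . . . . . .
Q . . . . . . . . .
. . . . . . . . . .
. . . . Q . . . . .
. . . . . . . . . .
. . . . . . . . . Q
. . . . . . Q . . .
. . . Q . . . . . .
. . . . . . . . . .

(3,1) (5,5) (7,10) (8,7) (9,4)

(1,2) (2,9) (3,1) (4,8) (5,5) (6,3) (7,10) (8,7) (9,4) (10,6)

Row 1: attacked by (3,1)→{1,3}; (5,5)→{1,5,9}; (7,10)→{4,10}; (8,7)→{7}; (9,4)→{4}. Safe: 2, 6, 8. Place at column 2.
Row 2: attacked by (1,2)→{1,2,3}; (3,1)→{1,2}; (5,5)→{2,5,8}; (7,10)→{5,10}; (8,7)→{1,7}; (9,4)→{4}. Safe: 6, 9. Place at column 9.
Row 4: attacked by (1,2)→{2,5}; (2,9)→{7,9}; (3,1)→{1,2}; (5,5)→{4,5,6}; (7,10)→{7,10}; (8,7)→{3,7}; (9,4)→{4,9}. Safe: 8. Place at column 8.
Row 6: attacked by (1,2)→{2,7}; (2,9)→{5,9}; (3,1)→{1,4}; (4,8)→{6,8,10}; (5,5)→{4,5,6}; (7,10)→{9,10}; (8,7)→{5,7,9}; (9,4)→{1,4,7}. Safe: 3. Place at column 3.
Row 10: attacked by (1,2)→{2}; (2,9)→{1,9}; (3,1)→{1,8}; (4,8)→{2,8}; (5,5)→{5,10}; (6,3)→{3,7}; (7,10)→{7,10}; (8,7)→{5,7,9}; (9,4)→{3,4,5}. Safe: 6. Place at column 6.
Columns [2, 9, 1, 8, 5, 3, 10, 7, 4, 6], r−c [-1, -7, 2, -4, 0, 3, -3, 1, 5, 4], r+c [3, 11, 4, 12, 10, 9, 17, 15, 13, 16] are all distinct, so no two queens attack.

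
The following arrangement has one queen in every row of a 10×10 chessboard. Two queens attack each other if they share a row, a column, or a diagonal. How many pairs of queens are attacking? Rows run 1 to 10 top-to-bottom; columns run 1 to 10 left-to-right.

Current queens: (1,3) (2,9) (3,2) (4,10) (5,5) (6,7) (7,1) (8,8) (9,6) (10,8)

2

Same column: (8,8)–(10,8) (column 8).
Same diagonal: (5,5)–(8,8) (|5−8| = |5−8| = 3).
Total attacking pairs: 2.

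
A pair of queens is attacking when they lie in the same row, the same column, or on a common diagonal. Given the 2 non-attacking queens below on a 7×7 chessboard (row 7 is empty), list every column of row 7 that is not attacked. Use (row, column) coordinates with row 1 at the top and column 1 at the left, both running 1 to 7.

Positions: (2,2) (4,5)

(2,2) attacks row 7 at column 2 and diagonals 7.
(4,5) attacks row 7 at column 5 and diagonals 2.
Attacked columns: {2, 5, 7}. Safe: {1, 3, 4, 6}.

columns 1, 3, 4, 6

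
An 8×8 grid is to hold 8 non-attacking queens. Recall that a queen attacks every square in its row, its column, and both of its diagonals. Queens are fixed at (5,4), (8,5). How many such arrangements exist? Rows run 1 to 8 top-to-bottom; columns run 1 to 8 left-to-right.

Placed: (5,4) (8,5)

4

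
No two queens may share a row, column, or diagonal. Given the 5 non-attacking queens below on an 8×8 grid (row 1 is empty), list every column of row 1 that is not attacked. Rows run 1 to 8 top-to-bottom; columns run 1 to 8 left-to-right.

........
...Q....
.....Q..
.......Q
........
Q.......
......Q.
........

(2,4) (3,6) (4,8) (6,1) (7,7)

(2,4) attacks row 1 at column 4 and diagonals 3, 5.
(3,6) attacks row 1 at column 6 and diagonals 4, 8.
(4,8) attacks row 1 at column 8 and diagonals 5.
(6,1) attacks row 1 at column 1 and diagonals 6.
(7,7) attacks row 1 at column 7 and diagonals 1.
Attacked columns: {1, 3, 4, 5, 6, 7, 8}. Safe: {2}.

columns 2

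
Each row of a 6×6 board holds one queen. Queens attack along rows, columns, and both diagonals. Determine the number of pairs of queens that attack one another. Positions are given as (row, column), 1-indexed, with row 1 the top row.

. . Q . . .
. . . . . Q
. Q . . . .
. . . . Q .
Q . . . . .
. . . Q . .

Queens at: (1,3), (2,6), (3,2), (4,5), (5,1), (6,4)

All columns are distinct and no two queens satisfy |Δrow| = |Δcol|, so no pair attacks.

0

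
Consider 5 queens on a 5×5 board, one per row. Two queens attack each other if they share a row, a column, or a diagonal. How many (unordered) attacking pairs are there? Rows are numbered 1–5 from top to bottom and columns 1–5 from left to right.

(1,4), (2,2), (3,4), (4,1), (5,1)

3

Same column: (1,4)–(3,4) (column 4); (4,1)–(5,1) (column 1).
Same diagonal: (1,4)–(4,1) (|1−4| = |4−1| = 3).
Total attacking pairs: 3.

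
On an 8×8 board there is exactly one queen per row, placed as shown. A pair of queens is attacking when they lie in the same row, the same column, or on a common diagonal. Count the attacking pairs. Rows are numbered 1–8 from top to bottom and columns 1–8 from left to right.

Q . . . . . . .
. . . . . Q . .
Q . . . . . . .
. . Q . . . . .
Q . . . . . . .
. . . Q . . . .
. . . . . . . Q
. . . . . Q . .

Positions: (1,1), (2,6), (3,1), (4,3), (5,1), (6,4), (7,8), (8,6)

Same column: (1,1)–(3,1) (column 1); (1,1)–(5,1) (column 1); (2,6)–(8,6) (column 6); (3,1)–(5,1) (column 1).
Same diagonal: (3,1)–(6,4) (|3−6| = |1−4| = 3); (3,1)–(8,6) (|3−8| = |1−6| = 5); (6,4)–(8,6) (|6−8| = |4−6| = 2).
Total attacking pairs: 7.

7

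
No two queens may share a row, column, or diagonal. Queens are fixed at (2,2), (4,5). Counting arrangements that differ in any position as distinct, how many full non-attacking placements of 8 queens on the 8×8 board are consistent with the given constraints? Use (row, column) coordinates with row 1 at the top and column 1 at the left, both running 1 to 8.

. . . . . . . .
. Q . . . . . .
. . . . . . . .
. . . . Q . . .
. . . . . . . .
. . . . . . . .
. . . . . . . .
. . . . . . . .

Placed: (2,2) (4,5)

Branch on row 1: col 4 → 2; col 6 → 0; col 7 → 0.
Sum: 2 + 0 + 0 = 2.

2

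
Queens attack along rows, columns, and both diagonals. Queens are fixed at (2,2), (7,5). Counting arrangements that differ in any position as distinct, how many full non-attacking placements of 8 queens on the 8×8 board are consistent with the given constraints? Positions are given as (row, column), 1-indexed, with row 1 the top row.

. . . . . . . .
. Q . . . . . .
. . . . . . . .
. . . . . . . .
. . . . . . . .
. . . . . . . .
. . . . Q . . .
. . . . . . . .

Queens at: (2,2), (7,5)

3

Branch on row 1: col 4 → 2; col 6 → 1; col 7 → 0; col 8 → 0.
Sum: 2 + 1 + 0 + 0 = 3.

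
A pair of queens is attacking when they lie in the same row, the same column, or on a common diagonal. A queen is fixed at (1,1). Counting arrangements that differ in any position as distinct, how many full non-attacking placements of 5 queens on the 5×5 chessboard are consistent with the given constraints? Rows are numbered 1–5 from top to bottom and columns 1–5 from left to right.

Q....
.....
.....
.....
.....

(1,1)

2

Branch on row 2: col 3 → 1; col 4 → 1; col 5 → 0.
Sum: 1 + 1 + 0 = 2.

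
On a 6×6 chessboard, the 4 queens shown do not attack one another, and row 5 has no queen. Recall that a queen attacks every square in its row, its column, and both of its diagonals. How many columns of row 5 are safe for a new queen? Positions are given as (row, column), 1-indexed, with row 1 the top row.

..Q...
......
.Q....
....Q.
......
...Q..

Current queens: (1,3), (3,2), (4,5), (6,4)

(1,3) attacks row 5 at column 3.
(3,2) attacks row 5 at column 2 and diagonals 4.
(4,5) attacks row 5 at column 5 and diagonals 4, 6.
(6,4) attacks row 5 at column 4 and diagonals 3, 5.
Attacked columns: {2, 3, 4, 5, 6}. Safe: {1}.

1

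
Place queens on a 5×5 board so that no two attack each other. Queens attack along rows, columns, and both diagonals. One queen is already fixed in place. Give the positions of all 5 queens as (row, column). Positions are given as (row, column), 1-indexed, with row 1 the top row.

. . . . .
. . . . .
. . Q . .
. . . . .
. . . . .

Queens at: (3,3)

(1,4) (2,1) (3,3) (4,5) (5,2)

Row 1: attacked by (3,3)→{1,3,5}. Safe: 2, 4. Place at column 4.
Row 2: attacked by (1,4)→{3,4,5}; (3,3)→{2,3,4}. Safe: 1. Place at column 1.
Row 4: attacked by (1,4)→{1,4}; (2,1)→{1,3}; (3,3)→{2,3,4}. Safe: 5. Place at column 5.
Row 5: attacked by (1,4)→{4}; (2,1)→{1,4}; (3,3)→{1,3,5}; (4,5)→{4,5}. Safe: 2. Place at column 2.
Columns [4, 1, 3, 5, 2], r−c [-3, 1, 0, -1, 3], r+c [5, 3, 6, 9, 7] are all distinct, so no two queens attack.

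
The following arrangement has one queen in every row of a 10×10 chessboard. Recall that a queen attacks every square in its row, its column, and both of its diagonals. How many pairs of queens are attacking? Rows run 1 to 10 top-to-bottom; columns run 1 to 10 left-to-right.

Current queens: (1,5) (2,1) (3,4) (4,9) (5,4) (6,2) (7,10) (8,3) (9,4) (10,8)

Same column: (3,4)–(5,4) (column 4); (3,4)–(9,4) (column 4); (5,4)–(9,4) (column 4).
Same diagonal: (2,1)–(5,4) (|2−5| = |1−4| = 3); (4,9)–(9,4) (|4−9| = |9−4| = 5); (8,3)–(9,4) (|8−9| = |3−4| = 1).
Total attacking pairs: 6.

6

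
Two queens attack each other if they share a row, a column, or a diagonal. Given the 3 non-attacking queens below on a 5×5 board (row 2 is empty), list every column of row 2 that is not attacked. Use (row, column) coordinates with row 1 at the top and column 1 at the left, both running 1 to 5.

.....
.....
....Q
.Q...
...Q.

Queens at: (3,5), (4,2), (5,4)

columns 3

(3,5) attacks row 2 at column 5 and diagonals 4.
(4,2) attacks row 2 at column 2 and diagonals 4.
(5,4) attacks row 2 at column 4 and diagonals 1.
Attacked columns: {1, 2, 4, 5}. Safe: {3}.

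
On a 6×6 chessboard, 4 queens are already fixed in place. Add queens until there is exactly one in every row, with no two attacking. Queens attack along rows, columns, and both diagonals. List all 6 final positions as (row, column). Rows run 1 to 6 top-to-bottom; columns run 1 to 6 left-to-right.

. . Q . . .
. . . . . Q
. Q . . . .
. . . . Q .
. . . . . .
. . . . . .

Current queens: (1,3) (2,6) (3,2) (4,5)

(1,3) (2,6) (3,2) (4,5) (5,1) (6,4)

Row 5: attacked by (1,3)→{3}; (2,6)→{3,6}; (3,2)→{2,4}; (4,5)→{4,5,6}. Safe: 1. Place at column 1.
Row 6: attacked by (1,3)→{3}; (2,6)→{2,6}; (3,2)→{2,5}; (4,5)→{3,5}; (5,1)→{1,2}. Safe: 4. Place at column 4.
Columns [3, 6, 2, 5, 1, 4], r−c [-2, -4, 1, -1, 4, 2], r+c [4, 8, 5, 9, 6, 10] are all distinct, so no two queens attack.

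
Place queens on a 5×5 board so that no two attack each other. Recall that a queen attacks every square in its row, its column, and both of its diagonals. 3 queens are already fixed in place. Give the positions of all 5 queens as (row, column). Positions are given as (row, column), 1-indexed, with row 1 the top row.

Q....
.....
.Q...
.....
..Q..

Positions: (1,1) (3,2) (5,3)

(1,1) (2,4) (3,2) (4,5) (5,3)

Row 2: attacked by (1,1)→{1,2}; (3,2)→{1,2,3}; (5,3)→{3}. Safe: 4, 5. Place at column 4.
Row 4: attacked by (1,1)→{1,4}; (2,4)→{2,4}; (3,2)→{1,2,3}; (5,3)→{2,3,4}. Safe: 5. Place at column 5.
Columns [1, 4, 2, 5, 3], r−c [0, -2, 1, -1, 2], r+c [2, 6, 5, 9, 8] are all distinct, so no two queens attack.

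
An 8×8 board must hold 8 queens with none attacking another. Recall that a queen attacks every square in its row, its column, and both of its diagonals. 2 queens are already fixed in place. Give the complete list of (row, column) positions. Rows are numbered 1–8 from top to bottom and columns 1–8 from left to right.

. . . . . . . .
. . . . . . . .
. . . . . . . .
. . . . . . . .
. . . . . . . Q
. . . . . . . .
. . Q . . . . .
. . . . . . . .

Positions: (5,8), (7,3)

(1,7) (2,4) (3,2) (4,5) (5,8) (6,1) (7,3) (8,6)

Row 1: attacked by (5,8)→{4,8}; (7,3)→{3}. Safe: 1, 2, 5, 6, 7. Place at column 7.
Row 2: attacked by (1,7)→{6,7,8}; (5,8)→{5,8}; (7,3)→{3,8}. Safe: 1, 2, 4. Place at column 4.
Row 3: attacked by (1,7)→{5,7}; (2,4)→{3,4,5}; (5,8)→{6,8}; (7,3)→{3,7}. Safe: 1, 2. Place at column 2.
Row 4: attacked by (1,7)→{4,7}; (2,4)→{2,4,6}; (3,2)→{1,2,3}; (5,8)→{7,8}; (7,3)→{3,6}. Safe: 5. Place at column 5.
Row 6: attacked by (1,7)→{2,7}; (2,4)→{4,8}; (3,2)→{2,5}; (4,5)→{3,5,7}; (5,8)→{7,8}; (7,3)→{2,3,4}. Safe: 1, 6. Place at column 1.
Row 8: attacked by (1,7)→{7}; (2,4)→{4}; (3,2)→{2,7}; (4,5)→{1,5}; (5,8)→{5,8}; (6,1)→{1,3}; (7,3)→{2,3,4}. Safe: 6. Place at column 6.
Columns [7, 4, 2, 5, 8, 1, 3, 6], r−c [-6, -2, 1, -1, -3, 5, 4, 2], r+c [8, 6, 5, 9, 13, 7, 10, 14] are all distinct, so no two queens attack.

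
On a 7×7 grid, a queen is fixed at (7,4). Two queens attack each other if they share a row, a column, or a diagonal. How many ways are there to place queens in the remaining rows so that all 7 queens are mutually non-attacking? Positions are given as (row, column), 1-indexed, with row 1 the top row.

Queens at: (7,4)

Branch on row 1: col 1 → 1; col 2 → 1; col 3 → 1; col 5 → 1; col 6 → 1; col 7 → 1.
Sum: 1 + 1 + 1 + 1 + 1 + 1 = 6.

6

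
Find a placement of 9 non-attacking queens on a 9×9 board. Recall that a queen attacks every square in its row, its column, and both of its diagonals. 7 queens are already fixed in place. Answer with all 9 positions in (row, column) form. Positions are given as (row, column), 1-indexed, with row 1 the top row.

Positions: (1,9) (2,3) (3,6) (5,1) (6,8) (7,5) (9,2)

(1,9) (2,3) (3,6) (4,4) (5,1) (6,8) (7,5) (8,7) (9,2)

Row 4: attacked by (1,9)→{6,9}; (2,3)→{1,3,5}; (3,6)→{5,6,7}; (5,1)→{1,2}; (6,8)→{6,8}; (7,5)→{2,5,8}; (9,2)→{2,7}. Safe: 4. Place at column 4.
Row 8: attacked by (1,9)→{2,9}; (2,3)→{3,9}; (3,6)→{1,6}; (4,4)→{4,8}; (5,1)→{1,4}; (6,8)→{6,8}; (7,5)→{4,5,6}; (9,2)→{1,2,3}. Safe: 7. Place at column 7.
Columns [9, 3, 6, 4, 1, 8, 5, 7, 2], r−c [-8, -1, -3, 0, 4, -2, 2, 1, 7], r+c [10, 5, 9, 8, 6, 14, 12, 15, 11] are all distinct, so no two queens attack.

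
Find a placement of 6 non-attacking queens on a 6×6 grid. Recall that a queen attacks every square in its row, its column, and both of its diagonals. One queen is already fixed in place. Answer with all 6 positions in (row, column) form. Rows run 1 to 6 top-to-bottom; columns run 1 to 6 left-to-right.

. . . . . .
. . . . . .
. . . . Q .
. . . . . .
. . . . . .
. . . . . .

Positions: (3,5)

Row 1: attacked by (3,5)→{3,5}. Safe: 1, 2, 4, 6. Place at column 4.
Row 2: attacked by (1,4)→{3,4,5}; (3,5)→{4,5,6}. Safe: 1, 2. Place at column 1.
Row 4: attacked by (1,4)→{1,4}; (2,1)→{1,3}; (3,5)→{4,5,6}. Safe: 2. Place at column 2.
Row 5: attacked by (1,4)→{4}; (2,1)→{1,4}; (3,5)→{3,5}; (4,2)→{1,2,3}. Safe: 6. Place at column 6.
Row 6: attacked by (1,4)→{4}; (2,1)→{1,5}; (3,5)→{2,5}; (4,2)→{2,4}; (5,6)→{5,6}. Safe: 3. Place at column 3.
Columns [4, 1, 5, 2, 6, 3], r−c [-3, 1, -2, 2, -1, 3], r+c [5, 3, 8, 6, 11, 9] are all distinct, so no two queens attack.

(1,4) (2,1) (3,5) (4,2) (5,6) (6,3)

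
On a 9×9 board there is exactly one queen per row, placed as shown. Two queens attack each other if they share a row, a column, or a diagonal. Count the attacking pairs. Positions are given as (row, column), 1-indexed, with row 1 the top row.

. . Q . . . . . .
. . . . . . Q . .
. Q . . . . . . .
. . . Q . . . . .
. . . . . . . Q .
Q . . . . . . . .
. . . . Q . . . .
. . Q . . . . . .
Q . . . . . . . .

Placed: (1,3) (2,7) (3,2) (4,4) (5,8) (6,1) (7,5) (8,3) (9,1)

Same column: (1,3)–(8,3) (column 3); (6,1)–(9,1) (column 1).
Same diagonal: (6,1)–(8,3) (|6−8| = |1−3| = 2).
Total attacking pairs: 3.

3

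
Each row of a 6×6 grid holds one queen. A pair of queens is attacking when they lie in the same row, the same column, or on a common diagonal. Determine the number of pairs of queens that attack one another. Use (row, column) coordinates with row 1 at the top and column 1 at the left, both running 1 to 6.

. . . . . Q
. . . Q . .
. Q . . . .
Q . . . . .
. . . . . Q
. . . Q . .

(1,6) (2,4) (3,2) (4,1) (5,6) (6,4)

Same column: (1,6)–(5,6) (column 6); (2,4)–(6,4) (column 4).
Same diagonal: (3,2)–(4,1) (|3−4| = |2−1| = 1).
Total attacking pairs: 3.

3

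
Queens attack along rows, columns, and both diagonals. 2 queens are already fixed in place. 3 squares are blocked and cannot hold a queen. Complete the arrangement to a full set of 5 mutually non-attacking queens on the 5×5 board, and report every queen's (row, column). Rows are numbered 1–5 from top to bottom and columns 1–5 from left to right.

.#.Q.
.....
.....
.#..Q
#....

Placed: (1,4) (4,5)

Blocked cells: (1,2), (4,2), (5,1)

(1,4) (2,1) (3,3) (4,5) (5,2)

Row 2: attacked by (1,4)→{3,4,5}; (4,5)→{3,5}. Safe: 1, 2. Place at column 1.
Row 3: attacked by (1,4)→{2,4}; (2,1)→{1,2}; (4,5)→{4,5}. Safe: 3. Place at column 3.
Row 5: attacked by (1,4)→{4}; (2,1)→{1,4}; (3,3)→{1,3,5}; (4,5)→{4,5}. Blocked: 1. Safe: 2. Place at column 2.
Columns [4, 1, 3, 5, 2], r−c [-3, 1, 0, -1, 3], r+c [5, 3, 6, 9, 7] are all distinct, so no two queens attack.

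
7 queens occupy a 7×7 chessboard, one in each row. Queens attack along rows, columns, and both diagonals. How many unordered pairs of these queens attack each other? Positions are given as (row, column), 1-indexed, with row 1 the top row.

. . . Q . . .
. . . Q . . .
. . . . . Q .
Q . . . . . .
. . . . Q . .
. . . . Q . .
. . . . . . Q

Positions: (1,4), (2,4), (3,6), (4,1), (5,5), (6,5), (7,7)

5

Same column: (1,4)–(2,4) (column 4); (5,5)–(6,5) (column 5).
Same diagonal: (1,4)–(3,6) (|1−3| = |4−6| = 2); (1,4)–(4,1) (|1−4| = |4−1| = 3); (5,5)–(7,7) (|5−7| = |5−7| = 2).
Total attacking pairs: 5.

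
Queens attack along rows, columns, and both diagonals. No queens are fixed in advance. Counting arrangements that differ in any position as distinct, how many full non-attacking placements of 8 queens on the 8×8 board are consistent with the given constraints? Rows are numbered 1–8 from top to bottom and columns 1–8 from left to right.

92

Branch on row 1: col 1 → 4; col 2 → 8; col 3 → 16; col 4 → 18; col 5 → 18; col 6 → 16; col 7 → 8; col 8 → 4.
Sum: 4 + 8 + 16 + 18 + 18 + 16 + 8 + 4 = 92.
(This is the classic 8-queens count.)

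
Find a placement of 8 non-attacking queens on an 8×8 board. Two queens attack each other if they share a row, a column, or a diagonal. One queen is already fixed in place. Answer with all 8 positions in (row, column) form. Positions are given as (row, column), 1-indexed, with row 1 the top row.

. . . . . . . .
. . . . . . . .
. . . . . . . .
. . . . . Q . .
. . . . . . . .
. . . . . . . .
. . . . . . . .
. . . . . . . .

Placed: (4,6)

(1,5) (2,1) (3,8) (4,6) (5,3) (6,7) (7,2) (8,4)

Row 1: attacked by (4,6)→{3,6}. Safe: 1, 2, 4, 5, 7, 8. Place at column 5.
Row 2: attacked by (1,5)→{4,5,6}; (4,6)→{4,6,8}. Safe: 1, 2, 3, 7. Place at column 1.
Row 3: attacked by (1,5)→{3,5,7}; (2,1)→{1,2}; (4,6)→{5,6,7}. Safe: 4, 8. Place at column 8.
Row 5: attacked by (1,5)→{1,5}; (2,1)→{1,4}; (3,8)→{6,8}; (4,6)→{5,6,7}. Safe: 2, 3. Place at column 3.
Row 6: attacked by (1,5)→{5}; (2,1)→{1,5}; (3,8)→{5,8}; (4,6)→{4,6,8}; (5,3)→{2,3,4}. Safe: 7. Place at column 7.
Row 7: attacked by (1,5)→{5}; (2,1)→{1,6}; (3,8)→{4,8}; (4,6)→{3,6}; (5,3)→{1,3,5}; (6,7)→{6,7,8}. Safe: 2. Place at column 2.
Row 8: attacked by (1,5)→{5}; (2,1)→{1,7}; (3,8)→{3,8}; (4,6)→{2,6}; (5,3)→{3,6}; (6,7)→{5,7}; (7,2)→{1,2,3}. Safe: 4. Place at column 4.
Columns [5, 1, 8, 6, 3, 7, 2, 4], r−c [-4, 1, -5, -2, 2, -1, 5, 4], r+c [6, 3, 11, 10, 8, 13, 9, 12] are all distinct, so no two queens attack.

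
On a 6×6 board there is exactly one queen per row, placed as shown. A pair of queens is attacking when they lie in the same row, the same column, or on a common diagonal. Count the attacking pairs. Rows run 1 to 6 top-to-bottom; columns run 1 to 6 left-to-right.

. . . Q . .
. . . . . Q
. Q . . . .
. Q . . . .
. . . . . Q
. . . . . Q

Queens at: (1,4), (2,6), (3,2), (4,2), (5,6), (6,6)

Same column: (2,6)–(5,6) (column 6); (2,6)–(6,6) (column 6); (3,2)–(4,2) (column 2); (5,6)–(6,6) (column 6).
Same diagonal: (1,4)–(3,2) (|1−3| = |4−2| = 2).
Total attacking pairs: 5.

5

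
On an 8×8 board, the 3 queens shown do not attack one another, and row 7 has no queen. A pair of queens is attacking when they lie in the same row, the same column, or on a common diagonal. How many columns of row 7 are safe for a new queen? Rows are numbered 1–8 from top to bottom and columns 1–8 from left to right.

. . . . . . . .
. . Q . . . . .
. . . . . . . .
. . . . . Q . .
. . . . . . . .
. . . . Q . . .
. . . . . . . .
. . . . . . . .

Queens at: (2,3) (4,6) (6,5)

(2,3) attacks row 7 at column 3 and diagonals 8.
(4,6) attacks row 7 at column 6 and diagonals 3.
(6,5) attacks row 7 at column 5 and diagonals 4, 6.
Attacked columns: {3, 4, 5, 6, 8}. Safe: {1, 2, 7}.

3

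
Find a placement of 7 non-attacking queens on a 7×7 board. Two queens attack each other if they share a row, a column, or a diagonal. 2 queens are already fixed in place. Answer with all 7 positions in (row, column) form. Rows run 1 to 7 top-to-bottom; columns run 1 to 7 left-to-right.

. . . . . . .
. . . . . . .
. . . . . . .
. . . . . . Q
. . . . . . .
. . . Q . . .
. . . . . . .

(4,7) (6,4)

(1,1) (2,3) (3,5) (4,7) (5,2) (6,4) (7,6)

Row 1: attacked by (4,7)→{4,7}; (6,4)→{4}. Safe: 1, 2, 3, 5, 6. Place at column 1.
Row 2: attacked by (1,1)→{1,2}; (4,7)→{5,7}; (6,4)→{4}. Safe: 3, 6. Place at column 3.
Row 3: attacked by (1,1)→{1,3}; (2,3)→{2,3,4}; (4,7)→{6,7}; (6,4)→{1,4,7}. Safe: 5. Place at column 5.
Row 5: attacked by (1,1)→{1,5}; (2,3)→{3,6}; (3,5)→{3,5,7}; (4,7)→{6,7}; (6,4)→{3,4,5}. Safe: 2. Place at column 2.
Row 7: attacked by (1,1)→{1,7}; (2,3)→{3}; (3,5)→{1,5}; (4,7)→{4,7}; (5,2)→{2,4}; (6,4)→{3,4,5}. Safe: 6. Place at column 6.
Columns [1, 3, 5, 7, 2, 4, 6], r−c [0, -1, -2, -3, 3, 2, 1], r+c [2, 5, 8, 11, 7, 10, 13] are all distinct, so no two queens attack.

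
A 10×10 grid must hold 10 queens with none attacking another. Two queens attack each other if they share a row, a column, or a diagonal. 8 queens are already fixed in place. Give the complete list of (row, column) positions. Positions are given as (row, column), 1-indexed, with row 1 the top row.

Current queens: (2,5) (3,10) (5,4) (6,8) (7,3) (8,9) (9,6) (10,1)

(1,7) (2,5) (3,10) (4,2) (5,4) (6,8) (7,3) (8,9) (9,6) (10,1)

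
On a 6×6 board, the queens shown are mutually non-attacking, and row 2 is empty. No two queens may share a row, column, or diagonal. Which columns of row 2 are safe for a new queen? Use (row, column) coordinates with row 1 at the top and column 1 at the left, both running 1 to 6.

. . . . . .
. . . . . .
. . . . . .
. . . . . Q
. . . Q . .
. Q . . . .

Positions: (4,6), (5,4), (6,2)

columns 3, 5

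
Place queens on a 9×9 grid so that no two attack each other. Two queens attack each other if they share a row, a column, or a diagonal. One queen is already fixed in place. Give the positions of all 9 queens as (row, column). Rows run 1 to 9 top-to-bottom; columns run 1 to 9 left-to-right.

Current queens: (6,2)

(1,6) (2,8) (3,3) (4,1) (5,9) (6,2) (7,5) (8,7) (9,4)

Row 1: attacked by (6,2)→{2,7}. Safe: 1, 3, 4, 5, 6, 8, 9. Place at column 6.
Row 2: attacked by (1,6)→{5,6,7}; (6,2)→{2,6}. Safe: 1, 3, 4, 8, 9. Place at column 8.
Row 3: attacked by (1,6)→{4,6,8}; (2,8)→{7,8,9}; (6,2)→{2,5}. Safe: 1, 3. Place at column 3.
Row 4: attacked by (1,6)→{3,6,9}; (2,8)→{6,8}; (3,3)→{2,3,4}; (6,2)→{2,4}. Safe: 1, 5, 7. Place at column 1.
Row 5: attacked by (1,6)→{2,6}; (2,8)→{5,8}; (3,3)→{1,3,5}; (4,1)→{1,2}; (6,2)→{1,2,3}. Safe: 4, 7, 9. Place at column 9.
Row 7: attacked by (1,6)→{6}; (2,8)→{3,8}; (3,3)→{3,7}; (4,1)→{1,4}; (5,9)→{7,9}; (6,2)→{1,2,3}. Safe: 5. Place at column 5.
Row 8: attacked by (1,6)→{6}; (2,8)→{2,8}; (3,3)→{3,8}; (4,1)→{1,5}; (5,9)→{6,9}; (6,2)→{2,4}; (7,5)→{4,5,6}. Safe: 7. Place at column 7.
Row 9: attacked by (1,6)→{6}; (2,8)→{1,8}; (3,3)→{3,9}; (4,1)→{1,6}; (5,9)→{5,9}; (6,2)→{2,5}; (7,5)→{3,5,7}; (8,7)→{6,7,8}. Safe: 4. Place at column 4.
Columns [6, 8, 3, 1, 9, 2, 5, 7, 4], r−c [-5, -6, 0, 3, -4, 4, 2, 1, 5], r+c [7, 10, 6, 5, 14, 8, 12, 15, 13] are all distinct, so no two queens attack.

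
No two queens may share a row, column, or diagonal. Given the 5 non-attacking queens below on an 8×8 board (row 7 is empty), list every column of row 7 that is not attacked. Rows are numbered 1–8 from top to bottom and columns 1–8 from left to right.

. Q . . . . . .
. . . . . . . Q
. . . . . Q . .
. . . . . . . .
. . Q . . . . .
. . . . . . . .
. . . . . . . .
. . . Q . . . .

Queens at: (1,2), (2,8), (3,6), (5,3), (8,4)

(1,2) attacks row 7 at column 2 and diagonals 8.
(2,8) attacks row 7 at column 8 and diagonals 3.
(3,6) attacks row 7 at column 6 and diagonals 2.
(5,3) attacks row 7 at column 3 and diagonals 1, 5.
(8,4) attacks row 7 at column 4 and diagonals 3, 5.
Attacked columns: {1, 2, 3, 4, 5, 6, 8}. Safe: {7}.

columns 7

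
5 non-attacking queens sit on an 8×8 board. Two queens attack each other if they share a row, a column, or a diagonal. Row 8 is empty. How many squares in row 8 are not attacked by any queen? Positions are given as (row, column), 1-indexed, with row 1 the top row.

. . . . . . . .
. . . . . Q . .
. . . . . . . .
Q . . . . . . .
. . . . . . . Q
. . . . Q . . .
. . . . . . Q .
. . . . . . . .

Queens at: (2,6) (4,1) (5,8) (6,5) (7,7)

2

(2,6) attacks row 8 at column 6.
(4,1) attacks row 8 at column 1 and diagonals 5.
(5,8) attacks row 8 at column 8 and diagonals 5.
(6,5) attacks row 8 at column 5 and diagonals 3, 7.
(7,7) attacks row 8 at column 7 and diagonals 6, 8.
Attacked columns: {1, 3, 5, 6, 7, 8}. Safe: {2, 4}.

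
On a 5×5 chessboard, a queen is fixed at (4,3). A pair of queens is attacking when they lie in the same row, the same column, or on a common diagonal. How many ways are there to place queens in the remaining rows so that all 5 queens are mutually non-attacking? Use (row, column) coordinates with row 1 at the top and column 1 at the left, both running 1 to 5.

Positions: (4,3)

Branch on row 1: col 1 → 0; col 2 → 1; col 4 → 1; col 5 → 0.
Sum: 0 + 1 + 1 + 0 = 2.

2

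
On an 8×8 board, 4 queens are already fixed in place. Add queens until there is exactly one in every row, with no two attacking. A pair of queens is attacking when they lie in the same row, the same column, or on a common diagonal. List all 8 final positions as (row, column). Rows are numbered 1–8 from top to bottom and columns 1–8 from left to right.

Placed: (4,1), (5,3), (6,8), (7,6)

(1,2) (2,5) (3,7) (4,1) (5,3) (6,8) (7,6) (8,4)

Row 1: attacked by (4,1)→{1,4}; (5,3)→{3,7}; (6,8)→{3,8}; (7,6)→{6}. Safe: 2, 5. Place at column 2.
Row 2: attacked by (1,2)→{1,2,3}; (4,1)→{1,3}; (5,3)→{3,6}; (6,8)→{4,8}; (7,6)→{1,6}. Safe: 5, 7. Place at column 5.
Row 3: attacked by (1,2)→{2,4}; (2,5)→{4,5,6}; (4,1)→{1,2}; (5,3)→{1,3,5}; (6,8)→{5,8}; (7,6)→{2,6}. Safe: 7. Place at column 7.
Row 8: attacked by (1,2)→{2}; (2,5)→{5}; (3,7)→{2,7}; (4,1)→{1,5}; (5,3)→{3,6}; (6,8)→{6,8}; (7,6)→{5,6,7}. Safe: 4. Place at column 4.
Columns [2, 5, 7, 1, 3, 8, 6, 4], r−c [-1, -3, -4, 3, 2, -2, 1, 4], r+c [3, 7, 10, 5, 8, 14, 13, 12] are all distinct, so no two queens attack.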